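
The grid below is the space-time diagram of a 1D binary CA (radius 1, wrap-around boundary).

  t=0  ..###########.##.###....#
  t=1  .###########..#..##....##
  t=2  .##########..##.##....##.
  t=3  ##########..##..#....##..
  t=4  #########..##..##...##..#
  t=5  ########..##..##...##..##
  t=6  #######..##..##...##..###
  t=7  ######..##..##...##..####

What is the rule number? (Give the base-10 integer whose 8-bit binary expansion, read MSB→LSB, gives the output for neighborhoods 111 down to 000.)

142

  ###|#  b7=1 t=0,i=3
  ##.|.  b6=0 t=0,i=12
  #.#|.  b5=0 t=0,i=13
  #..|.  b4=0 t=0,i=0
  .##|#  b3=1 t=0,i=2
  .#.|#  b2=1 t=0,i=24
  ..#|#  b1=1 t=0,i=1
  ...|.  b0=0 t=0,i=21
  bits 10001110 = 142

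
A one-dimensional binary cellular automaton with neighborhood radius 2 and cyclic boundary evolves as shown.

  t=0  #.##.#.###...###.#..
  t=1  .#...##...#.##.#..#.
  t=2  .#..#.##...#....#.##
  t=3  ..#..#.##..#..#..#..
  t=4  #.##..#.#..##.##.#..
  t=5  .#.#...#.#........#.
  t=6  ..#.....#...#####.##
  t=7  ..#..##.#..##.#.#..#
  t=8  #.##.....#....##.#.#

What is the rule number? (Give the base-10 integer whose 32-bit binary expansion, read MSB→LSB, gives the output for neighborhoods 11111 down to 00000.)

2703236763

  #####|#  b31=1 t=6,i=14
  ####.|.  b30=0 t=6,i=15
  ###.#|#  b29=1 t=0,i=15
  ###..|.  b28=0 t=0,i=9
  ##.##|.  b27=0 t=4,i=13
  ##.#.|.  b26=0 t=0,i=4
  ##..#|.  b25=0 t=3,i=9
  ##...|#  b24=1 t=0,i=10
  #.###|.  b23=0 t=0,i=7
  #.##.|.  b22=0 t=0,i=2
  #.#.#|#  b21=1 t=0,i=5
  #.#..|.  b20=0 t=0,i=17
  #..##|.  b19=0 t=4,i=10
  #..#.|.  b18=0 t=0,i=19
  #...#|.  b17=0 t=0,i=11
  #....|.  b16=0 t=2,i=13
  .####|.  b15=0 t=6,i=13
  .###.|.  b14=0 t=0,i=8
  .##.#|.  b13=0 t=0,i=3
  .##..|#  b12=1 t=1,i=6
  .#.##|#  b11=1 t=0,i=1
  .#.#.|#  b10=1 t=4,i=7
  .#..#|#  b9=1 t=0,i=18
  .#...|.  b8=0 t=1,i=2
  ..###|#  b7=1 t=0,i=13
  ..##.|.  b6=0 t=1,i=5
  ..#.#|.  b5=0 t=0,i=0
  ..#..|#  b4=1 t=1,i=1
  ...##|#  b3=1 t=0,i=12
  ...#.|.  b2=0 t=1,i=9
  ....#|#  b1=1 t=2,i=14
  .....|#  b0=1 t=5,i=12
  bits 10100001001000000001111010011011 = 2703236763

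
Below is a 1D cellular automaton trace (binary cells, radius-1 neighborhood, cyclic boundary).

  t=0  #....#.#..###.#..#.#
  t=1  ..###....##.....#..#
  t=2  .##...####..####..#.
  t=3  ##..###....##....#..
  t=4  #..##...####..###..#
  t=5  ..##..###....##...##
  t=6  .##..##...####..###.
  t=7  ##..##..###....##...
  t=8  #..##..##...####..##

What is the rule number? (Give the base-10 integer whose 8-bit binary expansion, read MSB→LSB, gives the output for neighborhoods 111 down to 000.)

  ### -> .   bit 7 = 0  t=0,i=11
  ##. -> .   bit 6 = 0  t=0,i=0
  #.# -> .   bit 5 = 0  t=0,i=6
  #.. -> .   bit 4 = 0  t=0,i=1
  .## -> #   bit 3 = 1  t=0,i=10
  .#. -> .   bit 2 = 0  t=0,i=5
  ..# -> #   bit 1 = 1  t=0,i=4
  ... -> #   bit 0 = 1  t=0,i=2
  bits 00001011 = 11

11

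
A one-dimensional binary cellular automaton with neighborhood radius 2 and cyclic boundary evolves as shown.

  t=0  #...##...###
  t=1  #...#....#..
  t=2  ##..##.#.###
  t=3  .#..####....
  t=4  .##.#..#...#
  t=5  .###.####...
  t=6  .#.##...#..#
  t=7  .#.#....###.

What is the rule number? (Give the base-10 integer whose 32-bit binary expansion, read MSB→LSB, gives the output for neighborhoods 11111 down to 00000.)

1013195730

  [31] ##### => .  t=2,i=11
  [30] ####. => .  t=0,i=11
  [29] ###.# => #  t=5,i=3
  [28] ###.. => #  t=0,i=0
  [27] ##.## => #  t=5,i=4
  [26] ##.#. => #  t=2,i=6
  [25] ##..# => .  t=2,i=2
  [24] ##... => .  t=0,i=1
  [23] #.### => .  t=2,i=9
  [22] #.##. => #  t=4,i=1
  [21] #.#.# => #  t=2,i=7
  [20] #.#.. => .  t=4,i=4
  [19] #..## => .  t=2,i=3
  [18] #..#. => #  t=1,i=11
  [17] #...# => .  t=0,i=2
  [16] #.... => .  t=1,i=6
  [15] .#### => .  t=0,i=10
  [14] .###. => .  t=5,i=2
  [13] .##.# => #  t=2,i=5
  [12] .##.. => .  t=0,i=5
  [11] .#.## => .  t=2,i=8
  [10] .#.#. => .  t=6,i=0
  [9] .#..# => #  t=1,i=10
  [8] .#... => #  t=1,i=1
  [7] ..### => #  t=0,i=9
  [6] ..##. => #  t=0,i=4
  [5] ..#.# => .  t=4,i=11
  [4] ..#.. => #  t=1,i=0
  [3] ...## => .  t=0,i=3
  [2] ...#. => .  t=1,i=3
  [1] ....# => #  t=1,i=7
  [0] ..... => .  t=3,i=10
  bits 00111100011001000010001111010010 = 1013195730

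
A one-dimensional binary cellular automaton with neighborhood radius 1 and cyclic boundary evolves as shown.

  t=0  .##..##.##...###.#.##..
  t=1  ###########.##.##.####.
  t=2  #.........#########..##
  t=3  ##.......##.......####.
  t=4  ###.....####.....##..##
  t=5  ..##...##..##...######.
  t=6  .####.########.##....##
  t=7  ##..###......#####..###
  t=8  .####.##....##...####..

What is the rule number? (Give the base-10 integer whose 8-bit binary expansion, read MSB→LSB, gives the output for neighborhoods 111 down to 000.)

122

  ### -> .   bit 7 = 0  t=0,i=14
  ##. -> #   bit 6 = 1  t=0,i=2
  #.# -> #   bit 5 = 1  t=0,i=7
  #.. -> #   bit 4 = 1  t=0,i=3
  .## -> #   bit 3 = 1  t=0,i=1
  .#. -> .   bit 2 = 0  t=0,i=17
  ..# -> #   bit 1 = 1  t=0,i=0
  ... -> .   bit 0 = 0  t=0,i=11
  bits 01111010 = 122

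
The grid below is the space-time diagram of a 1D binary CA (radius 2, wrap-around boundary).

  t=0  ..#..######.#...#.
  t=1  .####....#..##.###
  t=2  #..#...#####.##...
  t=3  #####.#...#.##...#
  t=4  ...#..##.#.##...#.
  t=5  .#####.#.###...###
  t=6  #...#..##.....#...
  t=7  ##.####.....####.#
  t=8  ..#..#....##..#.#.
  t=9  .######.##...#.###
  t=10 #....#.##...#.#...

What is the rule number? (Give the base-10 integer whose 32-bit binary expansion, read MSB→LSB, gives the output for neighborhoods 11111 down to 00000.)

  ##### -> .   bit 31 = 0  t=0,i=7
  ####. -> #   bit 30 = 1  t=0,i=9
  ###.# -> .   bit 29 = 0  t=0,i=10
  ###.. -> .   bit 28 = 0  t=1,i=4
  ##.## -> #   bit 27 = 1  t=1,i=0
  ##.#. -> .   bit 26 = 0  t=0,i=11
  ##..# -> .   bit 25 = 0  t=8,i=12
  ##... -> .   bit 24 = 0  t=1,i=5
  #.### -> .   bit 23 = 0  t=1,i=1
  #.##. -> #   bit 22 = 1  t=2,i=13
  #.#.# -> #   bit 21 = 1  t=4,i=9
  #.#.. -> #   bit 20 = 1  t=0,i=12
  #..## -> #   bit 19 = 1  t=0,i=4
  #..#. -> #   bit 18 = 1  t=2,i=2
  #...# -> .   bit 17 = 0  t=0,i=0
  #.... -> .   bit 16 = 0  t=1,i=6
  .#### -> .   bit 15 = 0  t=0,i=6
  .###. -> .   bit 14 = 0  t=1,i=16
  .##.# -> #   bit 13 = 1  t=1,i=13
  .##.. -> .   bit 12 = 0  t=2,i=14
  .#.## -> #   bit 11 = 1  t=3,i=11
  .#.#. -> #   bit 10 = 1  t=8,i=15
  .#..# -> #   bit 9 = 1  t=0,i=3
  .#... -> #   bit 8 = 1  t=0,i=13
  ..### -> .   bit 7 = 0  t=0,i=5
  ..##. -> .   bit 6 = 0  t=1,i=12
  ..#.# -> .   bit 5 = 0  t=3,i=10
  ..#.. -> #   bit 4 = 1  t=0,i=2
  ...## -> #   bit 3 = 1  t=2,i=6
  ...#. -> #   bit 2 = 1  t=0,i=1
  ....# -> #   bit 1 = 1  t=1,i=7
  ..... -> .   bit 0 = 0  t=6,i=11
  bits 01001000011111000010111100011110 = 1216098078

1216098078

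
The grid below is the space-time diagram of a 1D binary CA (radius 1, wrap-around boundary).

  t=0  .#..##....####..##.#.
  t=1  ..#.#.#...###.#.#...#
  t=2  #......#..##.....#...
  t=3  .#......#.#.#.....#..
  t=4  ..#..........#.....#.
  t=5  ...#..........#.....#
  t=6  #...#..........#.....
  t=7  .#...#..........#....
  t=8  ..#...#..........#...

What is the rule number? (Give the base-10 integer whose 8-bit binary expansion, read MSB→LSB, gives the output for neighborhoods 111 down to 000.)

  ### -> #   bit 7 = 1  t=0,i=11
  ##. -> .   bit 6 = 0  t=0,i=5
  #.# -> .   bit 5 = 0  t=0,i=18
  #.. -> #   bit 4 = 1  t=0,i=2
  .## -> #   bit 3 = 1  t=0,i=4
  .#. -> .   bit 2 = 0  t=0,i=1
  ..# -> .   bit 1 = 0  t=0,i=0
  ... -> .   bit 0 = 0  t=0,i=7
  bits 10011000 = 152

152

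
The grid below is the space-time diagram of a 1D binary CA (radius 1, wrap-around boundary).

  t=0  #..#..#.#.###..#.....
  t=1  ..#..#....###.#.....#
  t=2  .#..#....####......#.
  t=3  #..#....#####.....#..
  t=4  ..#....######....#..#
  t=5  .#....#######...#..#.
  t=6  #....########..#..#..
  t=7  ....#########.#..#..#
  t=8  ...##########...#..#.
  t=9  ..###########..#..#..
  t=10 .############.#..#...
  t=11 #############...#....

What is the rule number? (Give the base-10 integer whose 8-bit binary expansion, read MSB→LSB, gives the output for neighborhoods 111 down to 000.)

  nb ###: next=#  (t=0,i=11, bit7=1)
  nb ##.: next=#  (t=0,i=12, bit6=1)
  nb #.#: next=.  (t=0,i=7, bit5=0)
  nb #..: next=.  (t=0,i=1, bit4=0)
  nb .##: next=#  (t=0,i=10, bit3=1)
  nb .#.: next=.  (t=0,i=0, bit2=0)
  nb ..#: next=#  (t=0,i=2, bit1=1)
  nb ...: next=.  (t=0,i=17, bit0=0)
  bits 11001010 = 202

202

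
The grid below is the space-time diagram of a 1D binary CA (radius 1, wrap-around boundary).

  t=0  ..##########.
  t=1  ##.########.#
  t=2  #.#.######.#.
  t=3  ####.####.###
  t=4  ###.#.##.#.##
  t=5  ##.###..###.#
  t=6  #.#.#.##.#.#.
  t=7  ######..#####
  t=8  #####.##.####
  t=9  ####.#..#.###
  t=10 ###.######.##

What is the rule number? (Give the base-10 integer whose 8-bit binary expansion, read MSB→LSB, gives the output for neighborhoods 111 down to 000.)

  nb ###: next=#  (t=0,i=3, bit7=1)
  nb ##.: next=.  (t=0,i=11, bit6=0)
  nb #.#: next=#  (t=1,i=2, bit5=1)
  nb #..: next=#  (t=0,i=12, bit4=1)
  nb .##: next=.  (t=0,i=2, bit3=0)
  nb .#.: next=#  (t=2,i=0, bit2=1)
  nb ..#: next=#  (t=0,i=1, bit1=1)
  nb ...: next=#  (t=0,i=0, bit0=1)
  bits 10110111 = 183

183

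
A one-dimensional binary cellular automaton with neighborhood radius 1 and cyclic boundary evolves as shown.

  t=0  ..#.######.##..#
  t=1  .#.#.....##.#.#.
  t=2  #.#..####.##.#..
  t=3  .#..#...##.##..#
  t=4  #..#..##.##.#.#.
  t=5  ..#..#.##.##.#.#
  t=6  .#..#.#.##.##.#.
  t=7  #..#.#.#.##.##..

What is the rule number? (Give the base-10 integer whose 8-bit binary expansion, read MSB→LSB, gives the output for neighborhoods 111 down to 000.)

  ### -> .   bit 7 = 0  t=0,i=5
  ##. -> #   bit 6 = 1  t=0,i=9
  #.# -> #   bit 5 = 1  t=0,i=3
  #.. -> .   bit 4 = 0  t=0,i=0
  .## -> .   bit 3 = 0  t=0,i=4
  .#. -> .   bit 2 = 0  t=0,i=2
  ..# -> #   bit 1 = 1  t=0,i=1
  ... -> #   bit 0 = 1  t=1,i=5
  bits 01100011 = 99

99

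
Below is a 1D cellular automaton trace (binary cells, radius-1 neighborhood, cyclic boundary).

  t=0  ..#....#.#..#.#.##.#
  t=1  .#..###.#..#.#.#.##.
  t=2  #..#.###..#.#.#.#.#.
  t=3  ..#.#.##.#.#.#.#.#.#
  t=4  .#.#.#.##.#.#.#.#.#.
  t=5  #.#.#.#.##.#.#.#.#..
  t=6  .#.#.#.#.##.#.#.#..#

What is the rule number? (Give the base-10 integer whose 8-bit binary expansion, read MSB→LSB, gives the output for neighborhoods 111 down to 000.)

  ### -> #   bit 7 = 1  t=1,i=5
  ##. -> #   bit 6 = 1  t=0,i=17
  #.# -> #   bit 5 = 1  t=0,i=8
  #.. -> .   bit 4 = 0  t=0,i=0
  .## -> .   bit 3 = 0  t=0,i=16
  .#. -> .   bit 2 = 0  t=0,i=2
  ..# -> #   bit 1 = 1  t=0,i=1
  ... -> #   bit 0 = 1  t=0,i=4
  bits 11100011 = 227

227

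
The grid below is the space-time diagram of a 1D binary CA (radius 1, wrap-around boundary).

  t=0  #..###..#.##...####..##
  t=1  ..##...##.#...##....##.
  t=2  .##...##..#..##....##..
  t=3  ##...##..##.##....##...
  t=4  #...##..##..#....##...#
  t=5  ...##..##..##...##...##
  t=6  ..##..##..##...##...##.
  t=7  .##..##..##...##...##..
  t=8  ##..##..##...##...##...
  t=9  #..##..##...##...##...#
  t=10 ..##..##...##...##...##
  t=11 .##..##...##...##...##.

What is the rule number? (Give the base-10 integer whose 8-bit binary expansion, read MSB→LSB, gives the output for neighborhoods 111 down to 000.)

  [7] ### => .  t=0,i=4
  [6] ##. => .  t=0,i=0
  [5] #.# => .  t=0,i=9
  [4] #.. => .  t=0,i=1
  [3] .## => #  t=0,i=3
  [2] .#. => #  t=0,i=8
  [1] ..# => #  t=0,i=2
  [0] ... => .  t=0,i=13
  bits 00001110 = 14

14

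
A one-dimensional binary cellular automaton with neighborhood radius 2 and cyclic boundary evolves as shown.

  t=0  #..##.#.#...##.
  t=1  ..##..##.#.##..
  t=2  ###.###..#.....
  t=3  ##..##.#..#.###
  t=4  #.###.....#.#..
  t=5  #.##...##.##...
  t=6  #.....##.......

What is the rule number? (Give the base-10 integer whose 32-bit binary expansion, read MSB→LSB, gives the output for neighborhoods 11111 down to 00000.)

  nb #####: next=.  (t=3,i=14, bit31=0)
  nb ####.: next=#  (t=3,i=0, bit30=1)
  nb ###.#: next=.  (t=2,i=2, bit29=0)
  nb ###..: next=.  (t=2,i=6, bit28=0)
  nb ##.##: next=.  (t=2,i=3, bit27=0)
  nb ##.#.: next=.  (t=0,i=5, bit26=0)
  nb ##..#: next=#  (t=1,i=4, bit25=1)
  nb ##...: next=.  (t=1,i=13, bit24=0)
  nb #.###: next=#  (t=2,i=4, bit23=1)
  nb #.##.: next=.  (t=1,i=11, bit22=0)
  nb #.#.#: next=#  (t=0,i=6, bit21=1)
  nb #.#..: next=.  (t=0,i=0, bit20=0)
  nb #..##: next=#  (t=0,i=2, bit19=1)
  nb #..#.: next=.  (t=2,i=8, bit18=0)
  nb #...#: next=.  (t=0,i=10, bit17=0)
  nb #....: next=.  (t=1,i=14, bit16=0)
  nb .####: next=.  (t=3,i=13, bit15=0)
  nb .###.: next=#  (t=2,i=1, bit14=1)
  nb .##.#: next=.  (t=0,i=4, bit13=0)
  nb .##..: next=.  (t=1,i=3, bit12=0)
  nb .#.##: next=.  (t=1,i=10, bit11=0)
  nb .#.#.: next=#  (t=0,i=7, bit10=1)
  nb .#..#: next=.  (t=0,i=1, bit9=0)
  nb .#...: next=#  (t=0,i=9, bit8=1)
  nb ..###: next=#  (t=2,i=0, bit7=1)
  nb ..##.: next=#  (t=0,i=3, bit6=1)
  nb ..#.#: next=#  (t=3,i=10, bit5=1)
  nb ..#..: next=.  (t=2,i=9, bit4=0)
  nb ...##: next=#  (t=0,i=11, bit3=1)
  nb ...#.: next=.  (t=4,i=9, bit2=0)
  nb ....#: next=#  (t=1,i=0, bit1=1)
  nb .....: next=#  (t=2,i=12, bit0=1)
  bits 01000010101010000100010111101011 = 1118324203

1118324203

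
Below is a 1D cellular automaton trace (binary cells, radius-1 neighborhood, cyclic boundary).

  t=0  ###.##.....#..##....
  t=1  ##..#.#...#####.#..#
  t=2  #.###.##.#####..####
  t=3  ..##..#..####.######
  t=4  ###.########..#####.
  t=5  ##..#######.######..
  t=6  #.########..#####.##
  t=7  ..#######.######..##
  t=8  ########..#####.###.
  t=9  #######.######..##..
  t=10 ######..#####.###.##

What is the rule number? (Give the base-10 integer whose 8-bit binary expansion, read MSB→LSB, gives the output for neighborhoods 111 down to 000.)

158

  [7] ### => #  t=0,i=1
  [6] ##. => .  t=0,i=2
  [5] #.# => .  t=0,i=3
  [4] #.. => #  t=0,i=6
  [3] .## => #  t=0,i=0
  [2] .#. => #  t=0,i=11
  [1] ..# => #  t=0,i=10
  [0] ... => .  t=0,i=7
  bits 10011110 = 158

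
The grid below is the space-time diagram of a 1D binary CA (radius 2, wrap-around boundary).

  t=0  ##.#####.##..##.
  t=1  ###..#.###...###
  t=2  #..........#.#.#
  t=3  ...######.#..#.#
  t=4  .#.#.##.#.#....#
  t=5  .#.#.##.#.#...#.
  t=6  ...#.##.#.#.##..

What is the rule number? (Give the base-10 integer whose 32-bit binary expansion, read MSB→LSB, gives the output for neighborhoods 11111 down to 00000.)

  [31] ##### => #  t=0,i=5
  [30] ####. => .  t=0,i=6
  [29] ###.# => #  t=0,i=7
  [28] ###.. => .  t=1,i=2
  [27] ##.## => #  t=0,i=2
  [26] ##.#. => .  t=3,i=9
  [25] ##..# => .  t=0,i=11
  [24] ##... => .  t=1,i=10
  [23] #.### => .  t=0,i=3
  [22] #.##. => #  t=0,i=0
  [21] #.#.# => #  t=2,i=13
  [20] #.#.. => #  t=3,i=10
  [19] #..## => .  t=0,i=12
  [18] #..#. => .  t=1,i=4
  [17] #...# => #  t=1,i=11
  [16] #.... => .  t=2,i=2
  [15] .#### => .  t=0,i=4
  [14] .###. => .  t=1,i=8
  [13] .##.# => #  t=0,i=1
  [12] .##.. => .  t=0,i=10
  [11] .#.## => .  t=1,i=6
  [10] .#.#. => .  t=2,i=12
  [9] .#..# => .  t=3,i=11
  [8] .#... => .  t=3,i=0
  [7] ..### => #  t=1,i=13
  [6] ..##. => #  t=0,i=13
  [5] ..#.# => .  t=1,i=5
  [4] ..#.. => .  t=5,i=14
  [3] ...## => .  t=1,i=12
  [2] ...#. => #  t=2,i=10
  [1] ....# => .  t=2,i=9
  [0] ..... => #  t=2,i=3
  bits 10101000011100100010000011000101 = 2826051781

2826051781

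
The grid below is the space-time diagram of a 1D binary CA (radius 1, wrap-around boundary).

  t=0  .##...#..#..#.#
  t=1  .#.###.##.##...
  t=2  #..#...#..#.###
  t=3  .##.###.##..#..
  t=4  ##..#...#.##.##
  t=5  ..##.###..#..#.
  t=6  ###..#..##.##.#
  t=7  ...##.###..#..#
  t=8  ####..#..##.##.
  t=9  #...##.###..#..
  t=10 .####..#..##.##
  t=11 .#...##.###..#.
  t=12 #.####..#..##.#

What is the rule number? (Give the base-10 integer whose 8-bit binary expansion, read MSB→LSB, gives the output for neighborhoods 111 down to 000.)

  ###|.  b7=0 t=1,i=4
  ##.|.  b6=0 t=0,i=2
  #.#|.  b5=0 t=0,i=0
  #..|#  b4=1 t=0,i=3
  .##|#  b3=1 t=0,i=1
  .#.|.  b2=0 t=0,i=6
  ..#|#  b1=1 t=0,i=5
  ...|#  b0=1 t=0,i=4
  bits 00011011 = 27

27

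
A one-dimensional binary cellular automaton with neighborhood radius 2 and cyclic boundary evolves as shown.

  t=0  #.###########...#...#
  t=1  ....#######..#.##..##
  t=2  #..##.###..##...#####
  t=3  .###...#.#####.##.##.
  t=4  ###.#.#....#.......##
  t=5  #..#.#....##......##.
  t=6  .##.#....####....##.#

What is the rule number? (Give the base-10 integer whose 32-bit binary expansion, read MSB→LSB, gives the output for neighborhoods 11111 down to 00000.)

2265732828

  #####|#  b31=1 t=0,i=4
  ####.|.  b30=0 t=0,i=11
  ###.#|.  b29=0 t=3,i=13
  ###..|.  b28=0 t=0,i=12
  ##.##|.  b27=0 t=0,i=1
  ##.#.|#  b26=1 t=4,i=3
  ##..#|#  b25=1 t=1,i=11
  ##...|#  b24=1 t=0,i=13
  #.###|.  b23=0 t=0,i=2
  #.##.|.  b22=0 t=1,i=15
  #.#.#|.  b21=0 t=4,i=4
  #.#..|.  b20=0 t=4,i=6
  #..##|#  b19=1 t=1,i=18
  #..#.|#  b18=1 t=1,i=12
  #...#|.  b17=0 t=0,i=14
  #....|.  b16=0 t=1,i=1
  .####|.  b15=0 t=0,i=3
  .###.|#  b14=1 t=2,i=7
  .##.#|.  b13=0 t=0,i=0
  .##..|#  b12=1 t=1,i=16
  .#.##|.  b11=0 t=1,i=14
  .#.#.|#  b10=1 t=4,i=5
  .#..#|#  b9=1 t=5,i=1
  .#...|.  b8=0 t=0,i=17
  ..###|#  b7=1 t=1,i=4
  ..##.|#  b6=1 t=0,i=20
  ..#.#|.  b5=0 t=1,i=13
  ..#..|#  b4=1 t=0,i=16
  ...##|#  b3=1 t=0,i=19
  ...#.|#  b2=1 t=0,i=15
  ....#|.  b1=0 t=1,i=2
  .....|.  b0=0 t=4,i=14
  bits 10000111000011000101011011011100 = 2265732828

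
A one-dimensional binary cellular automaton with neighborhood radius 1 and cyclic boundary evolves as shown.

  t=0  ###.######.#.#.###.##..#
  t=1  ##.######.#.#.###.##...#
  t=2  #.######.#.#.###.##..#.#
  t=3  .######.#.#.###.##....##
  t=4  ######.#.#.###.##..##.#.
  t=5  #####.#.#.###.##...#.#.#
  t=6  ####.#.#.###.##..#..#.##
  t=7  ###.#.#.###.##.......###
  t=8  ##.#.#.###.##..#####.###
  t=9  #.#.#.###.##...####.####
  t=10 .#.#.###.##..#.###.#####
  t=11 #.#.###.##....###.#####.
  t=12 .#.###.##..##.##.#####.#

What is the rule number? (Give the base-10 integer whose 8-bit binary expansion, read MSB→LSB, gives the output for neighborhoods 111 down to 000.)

169

  [7] ### => #  t=0,i=0
  [6] ##. => .  t=0,i=2
  [5] #.# => #  t=0,i=3
  [4] #.. => .  t=0,i=21
  [3] .## => #  t=0,i=4
  [2] .#. => .  t=0,i=11
  [1] ..# => .  t=0,i=22
  [0] ... => #  t=1,i=21
  bits 10101001 = 169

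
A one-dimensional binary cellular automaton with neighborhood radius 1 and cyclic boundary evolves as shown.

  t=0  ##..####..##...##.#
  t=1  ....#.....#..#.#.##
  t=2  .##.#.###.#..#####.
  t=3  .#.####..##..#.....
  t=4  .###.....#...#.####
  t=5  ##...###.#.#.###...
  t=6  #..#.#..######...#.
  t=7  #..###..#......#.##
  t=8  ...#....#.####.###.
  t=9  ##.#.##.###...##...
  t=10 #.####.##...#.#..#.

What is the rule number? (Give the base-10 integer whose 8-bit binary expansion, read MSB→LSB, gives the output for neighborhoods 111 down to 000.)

45

  nb ###: next=.  (t=0,i=0, bit7=0)
  nb ##.: next=.  (t=0,i=1, bit6=0)
  nb #.#: next=#  (t=0,i=17, bit5=1)
  nb #..: next=.  (t=0,i=2, bit4=0)
  nb .##: next=#  (t=0,i=4, bit3=1)
  nb .#.: next=#  (t=1,i=4, bit2=1)
  nb ..#: next=.  (t=0,i=3, bit1=0)
  nb ...: next=#  (t=0,i=13, bit0=1)
  bits 00101101 = 45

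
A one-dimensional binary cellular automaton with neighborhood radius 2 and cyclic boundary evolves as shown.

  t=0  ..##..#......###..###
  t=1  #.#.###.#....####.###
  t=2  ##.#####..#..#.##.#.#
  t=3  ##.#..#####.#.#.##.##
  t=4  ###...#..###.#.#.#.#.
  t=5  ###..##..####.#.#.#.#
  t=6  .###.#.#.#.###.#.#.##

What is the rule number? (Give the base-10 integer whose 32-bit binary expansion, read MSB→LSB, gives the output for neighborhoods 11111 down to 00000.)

  [31] ##### => .  t=2,i=5
  [30] ####. => #  t=1,i=15
  [29] ###.# => #  t=1,i=0
  [28] ###.. => #  t=0,i=15
  [27] ##.## => .  t=1,i=17
  [26] ##.#. => #  t=1,i=1
  [25] ##..# => #  t=0,i=0
  [24] ##... => .  t=4,i=3
  [23] #.### => #  t=1,i=4
  [22] #.##. => .  t=2,i=15
  [21] #.#.# => .  t=1,i=2
  [20] #.#.. => .  t=1,i=8
  [19] #..## => .  t=0,i=1
  [18] #..#. => #  t=0,i=5
  [17] #...# => .  t=4,i=4
  [16] #.... => #  t=0,i=8
  [15] .#### => .  t=1,i=14
  [14] .###. => #  t=0,i=14
  [13] .##.# => #  t=2,i=16
  [12] .##.. => .  t=0,i=3
  [11] .#.## => #  t=1,i=3
  [10] .#.#. => #  t=3,i=13
  [9] .#..# => .  t=2,i=11
  [8] .#... => .  t=0,i=7
  [7] ..### => #  t=0,i=13
  [6] ..##. => #  t=0,i=2
  [5] ..#.# => .  t=2,i=13
  [4] ..#.. => #  t=0,i=6
  [3] ...## => .  t=0,i=12
  [2] ...#. => #  t=4,i=5
  [1] ....# => .  t=0,i=11
  [0] ..... => .  t=0,i=9
  bits 01110110100001010110110011010100 = 1988455636

1988455636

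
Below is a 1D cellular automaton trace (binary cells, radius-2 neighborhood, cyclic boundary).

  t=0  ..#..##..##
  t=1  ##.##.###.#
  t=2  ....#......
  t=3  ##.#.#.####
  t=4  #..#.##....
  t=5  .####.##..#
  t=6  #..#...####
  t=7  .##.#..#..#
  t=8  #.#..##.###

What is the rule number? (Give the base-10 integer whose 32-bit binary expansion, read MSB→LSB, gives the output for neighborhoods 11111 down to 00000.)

1126972325

  [31] ##### => .  t=3,i=9
  [30] ####. => #  t=3,i=0
  [29] ###.# => .  t=1,i=1
  [28] ###.. => .  t=6,i=0
  [27] ##.## => .  t=1,i=2
  [26] ##.#. => .  t=3,i=2
  [25] ##..# => #  t=0,i=0
  [24] ##... => #  t=4,i=7
  [23] #.### => .  t=1,i=6
  [22] #.##. => .  t=1,i=3
  [21] #.#.# => #  t=3,i=3
  [20] #.#.. => .  t=7,i=4
  [19] #..## => #  t=0,i=4
  [18] #..#. => #  t=0,i=1
  [17] #...# => .  t=6,i=5
  [16] #.... => .  t=2,i=6
  [15] .#### => .  t=3,i=8
  [14] .###. => .  t=1,i=0
  [13] .##.# => #  t=1,i=4
  [12] .##.. => #  t=0,i=6
  [11] .#.## => #  t=3,i=6
  [10] .#.#. => .  t=3,i=4
  [9] .#..# => #  t=0,i=3
  [8] .#... => #  t=2,i=5
  [7] ..### => #  t=6,i=7
  [6] ..##. => .  t=0,i=5
  [5] ..#.# => #  t=4,i=3
  [4] ..#.. => .  t=0,i=2
  [3] ...## => .  t=6,i=6
  [2] ...#. => #  t=2,i=3
  [1] ....# => .  t=2,i=2
  [0] ..... => #  t=2,i=0
  bits 01000011001011000011101110100101 = 1126972325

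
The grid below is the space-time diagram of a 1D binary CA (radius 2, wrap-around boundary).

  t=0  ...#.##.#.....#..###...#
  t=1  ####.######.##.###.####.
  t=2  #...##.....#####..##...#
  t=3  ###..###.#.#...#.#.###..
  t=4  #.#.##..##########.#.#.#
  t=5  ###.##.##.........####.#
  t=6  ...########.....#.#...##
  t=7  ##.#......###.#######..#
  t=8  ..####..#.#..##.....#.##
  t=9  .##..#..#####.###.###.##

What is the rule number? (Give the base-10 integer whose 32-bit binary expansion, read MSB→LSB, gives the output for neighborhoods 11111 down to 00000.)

  nb #####: next=.  (t=1,i=7, bit31=0)
  nb ####.: next=.  (t=1,i=2, bit30=0)
  nb ###.#: next=.  (t=1,i=3, bit29=0)
  nb ###..: next=#  (t=0,i=19, bit28=1)
  nb ##.##: next=#  (t=1,i=4, bit27=1)
  nb ##.#.: next=#  (t=0,i=7, bit26=1)
  nb ##..#: next=.  (t=2,i=16, bit25=0)
  nb ##...: next=#  (t=0,i=20, bit24=1)
  nb #.###: next=#  (t=1,i=0, bit23=1)
  nb #.##.: next=#  (t=0,i=5, bit22=1)
  nb #.#.#: next=#  (t=3,i=9, bit21=1)
  nb #.#..: next=#  (t=0,i=8, bit20=1)
  nb #..##: next=#  (t=0,i=16, bit19=1)
  nb #..#.: next=.  (t=8,i=7, bit18=0)
  nb #...#: next=#  (t=0,i=1, bit17=1)
  nb #....: next=#  (t=0,i=10, bit16=1)
  nb .####: next=.  (t=1,i=1, bit15=0)
  nb .###.: next=.  (t=0,i=18, bit14=0)
  nb .##.#: next=#  (t=0,i=6, bit13=1)
  nb .##..: next=#  (t=2,i=0, bit12=1)
  nb .#.##: next=.  (t=0,i=4, bit11=0)
  nb .#.#.: next=#  (t=3,i=10, bit10=1)
  nb .#..#: next=#  (t=0,i=15, bit9=1)
  nb .#...: next=#  (t=0,i=0, bit8=1)
  nb ..###: next=#  (t=0,i=17, bit7=1)
  nb ..##.: next=.  (t=2,i=4, bit6=0)
  nb ..#.#: next=#  (t=0,i=3, bit5=1)
  nb ..#..: next=.  (t=0,i=14, bit4=0)
  nb ...##: next=.  (t=2,i=3, bit3=0)
  nb ...#.: next=#  (t=0,i=2, bit2=1)
  nb ....#: next=#  (t=0,i=12, bit1=1)
  nb .....: next=.  (t=0,i=11, bit0=0)
  bits 00011101111110110011011110100110 = 503003046

503003046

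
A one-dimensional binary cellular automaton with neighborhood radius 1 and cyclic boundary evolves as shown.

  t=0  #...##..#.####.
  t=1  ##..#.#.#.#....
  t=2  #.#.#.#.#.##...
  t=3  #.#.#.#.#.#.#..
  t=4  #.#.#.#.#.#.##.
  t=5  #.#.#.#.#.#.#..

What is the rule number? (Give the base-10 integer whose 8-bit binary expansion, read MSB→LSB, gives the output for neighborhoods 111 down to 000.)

28

  [7] ### => .  t=0,i=11
  [6] ##. => .  t=0,i=5
  [5] #.# => .  t=0,i=9
  [4] #.. => #  t=0,i=1
  [3] .## => #  t=0,i=4
  [2] .#. => #  t=0,i=0
  [1] ..# => .  t=0,i=3
  [0] ... => .  t=0,i=2
  bits 00011100 = 28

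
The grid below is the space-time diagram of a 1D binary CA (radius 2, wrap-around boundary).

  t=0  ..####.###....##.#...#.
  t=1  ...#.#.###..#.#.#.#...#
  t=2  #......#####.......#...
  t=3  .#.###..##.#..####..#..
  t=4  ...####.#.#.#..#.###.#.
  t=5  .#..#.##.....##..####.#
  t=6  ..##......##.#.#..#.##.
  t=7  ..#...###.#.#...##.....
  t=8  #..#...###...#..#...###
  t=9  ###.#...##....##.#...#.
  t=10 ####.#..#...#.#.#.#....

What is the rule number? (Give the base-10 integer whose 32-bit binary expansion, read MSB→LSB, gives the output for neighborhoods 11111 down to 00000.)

3062154051

  nb #####: next=#  (t=2,i=9, bit31=1)
  nb ####.: next=.  (t=0,i=4, bit30=0)
  nb ###.#: next=#  (t=0,i=5, bit29=1)
  nb ###..: next=#  (t=0,i=9, bit28=1)
  nb ##.##: next=.  (t=0,i=6, bit27=0)
  nb ##.#.: next=#  (t=0,i=16, bit26=1)
  nb ##..#: next=#  (t=1,i=10, bit25=1)
  nb ##...: next=.  (t=0,i=10, bit24=0)
  nb #.###: next=#  (t=0,i=7, bit23=1)
  nb #.##.: next=.  (t=5,i=6, bit22=0)
  nb #.#.#: next=.  (t=1,i=5, bit21=0)
  nb #.#..: next=.  (t=0,i=17, bit20=0)
  nb #..##: next=.  (t=3,i=7, bit19=0)
  nb #..#.: next=#  (t=1,i=11, bit18=1)
  nb #...#: next=.  (t=0,i=0, bit17=0)
  nb #....: next=.  (t=0,i=11, bit16=0)
  nb .####: next=#  (t=0,i=3, bit15=1)
  nb .###.: next=#  (t=0,i=8, bit14=1)
  nb .##.#: next=.  (t=0,i=15, bit13=0)
  nb .##..: next=.  (t=5,i=7, bit12=0)
  nb .#.##: next=.  (t=1,i=6, bit11=0)
  nb .#.#.: next=.  (t=1,i=4, bit10=0)
  nb .#..#: next=#  (t=3,i=12, bit9=1)
  nb .#...: next=#  (t=0,i=18, bit8=1)
  nb ..###: next=.  (t=0,i=2, bit7=0)
  nb ..##.: next=#  (t=0,i=14, bit6=1)
  nb ..#.#: next=.  (t=1,i=3, bit5=0)
  nb ..#..: next=.  (t=0,i=21, bit4=0)
  nb ...##: next=.  (t=0,i=1, bit3=0)
  nb ...#.: next=.  (t=0,i=20, bit2=0)
  nb ....#: next=#  (t=0,i=12, bit1=1)
  nb .....: next=#  (t=2,i=3, bit0=1)
  bits 10110110100001001100001101000011 = 3062154051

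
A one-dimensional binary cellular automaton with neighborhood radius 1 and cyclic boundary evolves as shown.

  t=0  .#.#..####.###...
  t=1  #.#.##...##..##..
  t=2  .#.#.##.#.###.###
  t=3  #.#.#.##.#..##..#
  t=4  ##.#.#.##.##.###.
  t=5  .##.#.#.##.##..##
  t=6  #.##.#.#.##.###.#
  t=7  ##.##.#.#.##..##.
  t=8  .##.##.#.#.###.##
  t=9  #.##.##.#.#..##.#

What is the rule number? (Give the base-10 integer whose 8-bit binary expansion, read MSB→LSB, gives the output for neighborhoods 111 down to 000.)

  nb ###: next=.  (t=0,i=7, bit7=0)
  nb ##.: next=#  (t=0,i=9, bit6=1)
  nb #.#: next=#  (t=0,i=2, bit5=1)
  nb #..: next=#  (t=0,i=4, bit4=1)
  nb .##: next=.  (t=0,i=6, bit3=0)
  nb .#.: next=.  (t=0,i=1, bit2=0)
  nb ..#: next=#  (t=0,i=0, bit1=1)
  nb ...: next=.  (t=0,i=15, bit0=0)
  bits 01110010 = 114

114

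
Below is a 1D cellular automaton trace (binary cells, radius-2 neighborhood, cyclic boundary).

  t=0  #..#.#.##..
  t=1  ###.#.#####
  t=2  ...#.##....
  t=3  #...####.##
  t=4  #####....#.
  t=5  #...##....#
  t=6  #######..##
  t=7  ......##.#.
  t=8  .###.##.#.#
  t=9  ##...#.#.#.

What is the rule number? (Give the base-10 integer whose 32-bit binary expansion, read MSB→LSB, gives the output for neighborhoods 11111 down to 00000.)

  #####|.  b31=0 t=1,i=0
  ####.|.  b30=0 t=1,i=1
  ###.#|.  b29=0 t=1,i=2
  ###..|#  b28=1 t=3,i=0
  ##.##|.  b27=0 t=3,i=8
  ##.#.|#  b26=1 t=1,i=3
  ##..#|#  b25=1 t=0,i=9
  ##...|#  b24=1 t=2,i=7
  #.###|#  b23=1 t=1,i=6
  #.##.|#  b22=1 t=0,i=7
  #.#.#|.  b21=0 t=0,i=5
  #.#..|.  b20=0 t=7,i=9
  #..##|.  b19=0 t=6,i=8
  #..#.|#  b18=1 t=0,i=2
  #...#|#  b17=1 t=3,i=2
  #....|.  b16=0 t=2,i=8
  .####|.  b15=0 t=1,i=7
  .###.|.  b14=0 t=3,i=10
  .##.#|.  b13=0 t=7,i=7
  .##..|#  b12=1 t=0,i=8
  .#.##|#  b11=1 t=0,i=6
  .#.#.|#  b10=1 t=0,i=4
  .#..#|#  b9=1 t=0,i=1
  .#...|#  b8=1 t=7,i=10
  ..###|#  b7=1 t=3,i=4
  ..##.|#  b6=1 t=5,i=4
  ..#.#|.  b5=0 t=0,i=3
  ..#..|#  b4=1 t=0,i=0
  ...##|#  b3=1 t=3,i=3
  ...#.|.  b2=0 t=2,i=2
  ....#|.  b1=0 t=2,i=1
  .....|#  b0=1 t=2,i=0
  bits 00010111110001100001111111011001 = 398860249

398860249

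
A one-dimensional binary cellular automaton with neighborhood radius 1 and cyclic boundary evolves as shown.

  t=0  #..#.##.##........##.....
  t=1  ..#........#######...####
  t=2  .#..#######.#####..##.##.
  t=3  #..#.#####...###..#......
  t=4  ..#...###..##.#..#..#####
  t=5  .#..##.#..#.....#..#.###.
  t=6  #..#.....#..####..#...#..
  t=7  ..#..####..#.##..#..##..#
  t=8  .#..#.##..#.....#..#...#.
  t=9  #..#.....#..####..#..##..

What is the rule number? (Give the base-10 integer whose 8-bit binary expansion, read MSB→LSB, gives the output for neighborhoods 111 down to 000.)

  ### -> #   bit 7 = 1  t=1,i=12
  ##. -> .   bit 6 = 0  t=0,i=6
  #.# -> .   bit 5 = 0  t=0,i=4
  #.. -> .   bit 4 = 0  t=0,i=1
  .## -> .   bit 3 = 0  t=0,i=5
  .#. -> .   bit 2 = 0  t=0,i=0
  ..# -> #   bit 1 = 1  t=0,i=2
  ... -> #   bit 0 = 1  t=0,i=11
  bits 10000011 = 131

131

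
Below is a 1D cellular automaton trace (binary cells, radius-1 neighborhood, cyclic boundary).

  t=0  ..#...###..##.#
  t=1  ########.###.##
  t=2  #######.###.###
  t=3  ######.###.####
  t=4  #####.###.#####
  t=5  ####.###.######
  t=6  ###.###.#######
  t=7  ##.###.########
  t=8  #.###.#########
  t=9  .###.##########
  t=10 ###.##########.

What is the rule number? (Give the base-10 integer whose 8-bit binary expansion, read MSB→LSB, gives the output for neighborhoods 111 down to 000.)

  [7] ### => #  t=0,i=7
  [6] ##. => .  t=0,i=8
  [5] #.# => #  t=0,i=13
  [4] #.. => #  t=0,i=0
  [3] .## => #  t=0,i=6
  [2] .#. => #  t=0,i=2
  [1] ..# => #  t=0,i=1
  [0] ... => #  t=0,i=4
  bits 10111111 = 191

191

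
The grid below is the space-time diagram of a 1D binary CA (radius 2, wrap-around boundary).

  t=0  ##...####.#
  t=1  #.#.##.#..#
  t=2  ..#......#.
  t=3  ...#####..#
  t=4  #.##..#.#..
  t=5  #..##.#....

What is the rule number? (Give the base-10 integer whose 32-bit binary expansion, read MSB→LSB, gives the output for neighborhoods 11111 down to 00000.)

  #####|.  b31=0 t=3,i=5
  ####.|#  b30=1 t=0,i=7
  ###.#|.  b29=0 t=0,i=8
  ###..|.  b28=0 t=0,i=1
  ##.##|.  b27=0 t=0,i=9
  ##.#.|.  b26=0 t=1,i=1
  ##..#|#  b25=1 t=3,i=8
  ##...|#  b24=1 t=0,i=2
  #.###|#  b23=1 t=0,i=10
  #.##.|.  b22=0 t=1,i=4
  #.#.#|#  b21=1 t=1,i=2
  #.#..|.  b20=0 t=1,i=7
  #..##|#  b19=1 t=1,i=9
  #..#.|.  b18=0 t=3,i=9
  #...#|.  b17=0 t=0,i=3
  #....|#  b16=1 t=2,i=4
  .####|.  b15=0 t=0,i=6
  .###.|#  b14=1 t=0,i=0
  .##.#|.  b13=0 t=1,i=0
  .##..|#  b12=1 t=4,i=3
  .#.##|.  b11=0 t=1,i=3
  .#.#.|.  b10=0 t=4,i=7
  .#..#|.  b9=0 t=1,i=8
  .#...|#  b8=1 t=2,i=3
  ..###|#  b7=1 t=0,i=5
  ..##.|.  b6=0 t=1,i=10
  ..#.#|#  b5=1 t=4,i=0
  ..#..|.  b4=0 t=2,i=2
  ...##|#  b3=1 t=0,i=4
  ...#.|.  b2=0 t=2,i=1
  ....#|#  b1=1 t=2,i=7
  .....|#  b0=1 t=2,i=5
  bits 01000011101010010101000110101011 = 1135169963

1135169963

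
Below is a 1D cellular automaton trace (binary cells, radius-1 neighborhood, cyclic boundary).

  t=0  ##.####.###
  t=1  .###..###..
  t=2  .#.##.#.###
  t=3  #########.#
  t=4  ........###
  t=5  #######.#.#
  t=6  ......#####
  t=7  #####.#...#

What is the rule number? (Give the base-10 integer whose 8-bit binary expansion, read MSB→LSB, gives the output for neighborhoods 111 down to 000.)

  [7] ### => .  t=0,i=0
  [6] ##. => #  t=0,i=1
  [5] #.# => #  t=0,i=2
  [4] #.. => #  t=1,i=4
  [3] .## => #  t=0,i=3
  [2] .#. => #  t=2,i=1
  [1] ..# => .  t=1,i=0
  [0] ... => #  t=1,i=10
  bits 01111101 = 125

125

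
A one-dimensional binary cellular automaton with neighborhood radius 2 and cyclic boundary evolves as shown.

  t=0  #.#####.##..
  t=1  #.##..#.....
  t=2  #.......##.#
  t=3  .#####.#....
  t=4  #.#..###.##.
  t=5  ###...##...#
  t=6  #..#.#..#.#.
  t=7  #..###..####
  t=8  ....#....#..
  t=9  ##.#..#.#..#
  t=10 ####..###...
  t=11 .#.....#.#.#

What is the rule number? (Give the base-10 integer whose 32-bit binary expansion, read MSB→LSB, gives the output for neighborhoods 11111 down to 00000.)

  nb #####: next=.  (t=0,i=4, bit31=0)
  nb ####.: next=.  (t=0,i=5, bit30=0)
  nb ###.#: next=#  (t=0,i=6, bit29=1)
  nb ###..: next=.  (t=5,i=2, bit28=0)
  nb ##.##: next=.  (t=0,i=7, bit27=0)
  nb ##.#.: next=#  (t=3,i=6, bit26=1)
  nb ##..#: next=.  (t=0,i=10, bit25=0)
  nb ##...: next=#  (t=2,i=1, bit24=1)
  nb #.###: next=#  (t=0,i=2, bit23=1)
  nb #.##.: next=.  (t=0,i=8, bit22=0)
  nb #.#.#: next=#  (t=4,i=0, bit21=1)
  nb #.#..: next=#  (t=3,i=7, bit20=1)
  nb #..##: next=.  (t=4,i=4, bit19=0)
  nb #..#.: next=.  (t=0,i=11, bit18=0)
  nb #...#: next=.  (t=5,i=4, bit17=0)
  nb #....: next=#  (t=1,i=8, bit16=1)
  nb .####: next=#  (t=0,i=3, bit15=1)
  nb .###.: next=#  (t=4,i=6, bit14=1)
  nb .##.#: next=.  (t=2,i=9, bit13=0)
  nb .##..: next=.  (t=0,i=9, bit12=0)
  nb .#.##: next=.  (t=0,i=1, bit11=0)
  nb .#.#.: next=#  (t=4,i=1, bit10=1)
  nb .#..#: next=.  (t=4,i=3, bit9=0)
  nb .#...: next=.  (t=1,i=7, bit8=0)
  nb ..###: next=.  (t=3,i=1, bit7=0)
  nb ..##.: next=.  (t=2,i=8, bit6=0)
  nb ..#.#: next=#  (t=0,i=0, bit5=1)
  nb ..#..: next=.  (t=1,i=6, bit4=0)
  nb ...##: next=#  (t=2,i=7, bit3=1)
  nb ...#.: next=#  (t=1,i=11, bit2=1)
  nb ....#: next=.  (t=1,i=10, bit1=0)
  nb .....: next=#  (t=1,i=9, bit0=1)
  bits 00100101101100011100010000101101 = 632407085

632407085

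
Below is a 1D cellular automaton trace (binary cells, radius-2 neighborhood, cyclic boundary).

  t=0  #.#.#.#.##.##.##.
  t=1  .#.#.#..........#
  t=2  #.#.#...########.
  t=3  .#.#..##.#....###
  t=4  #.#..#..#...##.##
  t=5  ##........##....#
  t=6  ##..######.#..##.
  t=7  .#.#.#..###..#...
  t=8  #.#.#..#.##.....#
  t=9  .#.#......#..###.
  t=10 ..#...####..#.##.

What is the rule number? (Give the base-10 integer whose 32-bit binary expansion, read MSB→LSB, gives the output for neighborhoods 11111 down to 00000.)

  [31] ##### => .  t=2,i=10
  [30] ####. => #  t=2,i=14
  [29] ###.# => #  t=2,i=15
  [28] ###.. => #  t=5,i=1
  [27] ##.## => .  t=0,i=10
  [26] ##.#. => #  t=0,i=16
  [25] ##..# => .  t=6,i=2
  [24] ##... => .  t=5,i=2
  [23] #.### => .  t=4,i=15
  [22] #.##. => .  t=0,i=8
  [21] #.#.# => .  t=0,i=0
  [20] #.#.. => .  t=1,i=5
  [19] #..## => #  t=3,i=5
  [18] #..#. => .  t=4,i=4
  [17] #...# => #  t=2,i=6
  [16] #.... => .  t=1,i=7
  [15] .#### => #  t=2,i=9
  [14] .###. => #  t=3,i=15
  [13] .##.# => .  t=0,i=9
  [12] .##.. => #  t=5,i=11
  [11] .#.## => .  t=0,i=7
  [10] .#.#. => #  t=0,i=1
  [9] .#..# => .  t=3,i=4
  [8] .#... => .  t=1,i=6
  [7] ..### => .  t=2,i=8
  [6] ..##. => .  t=3,i=6
  [5] ..#.# => .  t=1,i=16
  [4] ..#.. => .  t=4,i=5
  [3] ...## => #  t=2,i=7
  [2] ...#. => #  t=1,i=15
  [1] ....# => #  t=1,i=14
  [0] ..... => #  t=1,i=8
  bits 01110100000010101101010000001111 = 1946866703

1946866703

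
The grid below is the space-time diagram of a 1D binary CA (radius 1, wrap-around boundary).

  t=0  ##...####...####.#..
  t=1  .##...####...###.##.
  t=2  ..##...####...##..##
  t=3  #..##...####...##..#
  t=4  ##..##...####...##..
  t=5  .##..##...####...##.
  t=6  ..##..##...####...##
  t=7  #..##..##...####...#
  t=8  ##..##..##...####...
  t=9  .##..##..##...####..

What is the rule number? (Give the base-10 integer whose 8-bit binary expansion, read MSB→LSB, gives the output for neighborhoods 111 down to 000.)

  ### -> #   bit 7 = 1  t=0,i=6
  ##. -> #   bit 6 = 1  t=0,i=1
  #.# -> .   bit 5 = 0  t=0,i=16
  #.. -> #   bit 4 = 1  t=0,i=2
  .## -> .   bit 3 = 0  t=0,i=0
  .#. -> #   bit 2 = 1  t=0,i=17
  ..# -> .   bit 1 = 0  t=0,i=4
  ... -> .   bit 0 = 0  t=0,i=3
  bits 11010100 = 212

212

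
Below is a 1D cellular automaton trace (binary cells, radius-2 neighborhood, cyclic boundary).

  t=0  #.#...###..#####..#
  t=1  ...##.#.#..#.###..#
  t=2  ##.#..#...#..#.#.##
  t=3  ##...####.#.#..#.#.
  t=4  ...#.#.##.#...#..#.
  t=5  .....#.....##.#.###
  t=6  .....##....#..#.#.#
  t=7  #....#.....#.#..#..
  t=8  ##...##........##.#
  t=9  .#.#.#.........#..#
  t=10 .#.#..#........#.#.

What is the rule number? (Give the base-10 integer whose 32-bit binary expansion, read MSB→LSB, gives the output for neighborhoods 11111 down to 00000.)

4037411280

  ##### -> #   bit 31 = 1  t=0,i=13
  ####. -> #   bit 30 = 1  t=0,i=14
  ###.# -> #   bit 29 = 1  t=2,i=1
  ###.. -> #   bit 28 = 1  t=0,i=8
  ##.## -> .   bit 27 = 0  t=8,i=17
  ##.#. -> .   bit 26 = 0  t=0,i=1
  ##..# -> .   bit 25 = 0  t=0,i=9
  ##... -> .   bit 24 = 0  t=3,i=2
  #.### -> #   bit 23 = 1  t=1,i=13
  #.##. -> .   bit 22 = 0  t=3,i=0
  #.#.# -> #   bit 21 = 1  t=1,i=6
  #.#.. -> .   bit 20 = 0  t=0,i=2
  #..## -> .   bit 19 = 0  t=0,i=10
  #..#. -> #   bit 18 = 1  t=1,i=10
  #...# -> #   bit 17 = 1  t=0,i=4
  #.... -> .   bit 16 = 0  t=4,i=0
  .#### -> .   bit 15 = 0  t=0,i=12
  .###. -> .   bit 14 = 0  t=0,i=7
  .##.# -> .   bit 13 = 0  t=0,i=0
  .##.. -> .   bit 12 = 0  t=3,i=1
  .#.## -> .   bit 11 = 0  t=1,i=12
  .#.#. -> .   bit 10 = 0  t=1,i=7
  .#..# -> .   bit 9 = 0  t=1,i=9
  .#... -> #   bit 8 = 1  t=0,i=3
  ..### -> #   bit 7 = 1  t=0,i=6
  ..##. -> #   bit 6 = 1  t=0,i=18
  ..#.# -> .   bit 5 = 0  t=1,i=11
  ..#.. -> #   bit 4 = 1  t=1,i=18
  ...## -> .   bit 3 = 0  t=0,i=5
  ...#. -> .   bit 2 = 0  t=2,i=9
  ....# -> .   bit 1 = 0  t=4,i=1
  ..... -> .   bit 0 = 0  t=5,i=2
  bits 11110000101001100000000111010000 = 4037411280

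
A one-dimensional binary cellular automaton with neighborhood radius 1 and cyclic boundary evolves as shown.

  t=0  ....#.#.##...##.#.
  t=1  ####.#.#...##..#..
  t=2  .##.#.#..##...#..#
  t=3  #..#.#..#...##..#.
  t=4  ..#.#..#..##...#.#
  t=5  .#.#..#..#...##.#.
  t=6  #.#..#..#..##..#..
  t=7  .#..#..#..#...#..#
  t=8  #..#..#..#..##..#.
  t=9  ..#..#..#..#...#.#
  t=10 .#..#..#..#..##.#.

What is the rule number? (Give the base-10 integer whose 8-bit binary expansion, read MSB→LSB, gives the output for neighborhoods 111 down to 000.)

  ###|#  b7=1 t=1,i=1
  ##.|.  b6=0 t=0,i=9
  #.#|#  b5=1 t=0,i=5
  #..|.  b4=0 t=0,i=10
  .##|.  b3=0 t=0,i=8
  .#.|.  b2=0 t=0,i=4
  ..#|#  b1=1 t=0,i=3
  ...|#  b0=1 t=0,i=0
  bits 10100011 = 163

163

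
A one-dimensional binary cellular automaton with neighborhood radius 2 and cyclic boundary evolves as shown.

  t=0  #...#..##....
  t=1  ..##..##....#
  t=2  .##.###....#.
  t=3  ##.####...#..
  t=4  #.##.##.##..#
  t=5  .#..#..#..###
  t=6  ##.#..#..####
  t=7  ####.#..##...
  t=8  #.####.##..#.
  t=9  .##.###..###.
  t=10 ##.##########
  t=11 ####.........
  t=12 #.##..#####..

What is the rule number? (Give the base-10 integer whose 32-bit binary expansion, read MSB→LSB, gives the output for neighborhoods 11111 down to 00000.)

2124302565

  [31] ##### => .  t=6,i=11
  [30] ####. => #  t=3,i=5
  [29] ###.# => #  t=5,i=12
  [28] ###.. => #  t=2,i=6
  [27] ##.## => #  t=2,i=3
  [26] ##.#. => #  t=5,i=0
  [25] ##..# => #  t=1,i=4
  [24] ##... => .  t=0,i=9
  [23] #.### => #  t=2,i=4
  [22] #.##. => .  t=4,i=2
  [21] #.#.# => .  t=8,i=0
  [20] #.#.. => #  t=5,i=1
  [19] #..## => #  t=0,i=6
  [18] #..#. => #  t=5,i=3
  [17] #...# => #  t=0,i=2
  [16] #.... => .  t=0,i=10
  [15] .#### => .  t=3,i=4
  [14] .###. => #  t=2,i=5
  [13] .##.# => .  t=2,i=2
  [12] .##.. => .  t=0,i=8
  [11] .#.## => #  t=8,i=1
  [10] .#.#. => .  t=8,i=12
  [9] .#..# => .  t=0,i=5
  [8] .#... => .  t=0,i=1
  [7] ..### => #  t=5,i=10
  [6] ..##. => #  t=0,i=7
  [5] ..#.# => #  t=8,i=11
  [4] ..#.. => .  t=0,i=0
  [3] ...## => .  t=7,i=12
  [2] ...#. => #  t=0,i=3
  [1] ....# => .  t=0,i=11
  [0] ..... => #  t=11,i=6
  bits 01111110100111100100100011100101 = 2124302565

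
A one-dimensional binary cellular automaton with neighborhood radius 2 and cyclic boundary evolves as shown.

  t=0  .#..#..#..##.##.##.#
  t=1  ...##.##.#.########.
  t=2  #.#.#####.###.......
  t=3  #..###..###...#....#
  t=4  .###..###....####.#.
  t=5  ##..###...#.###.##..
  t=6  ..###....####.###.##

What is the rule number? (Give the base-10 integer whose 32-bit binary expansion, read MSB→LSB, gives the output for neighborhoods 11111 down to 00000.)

  ##### -> .   bit 31 = 0  t=1,i=13
  ####. -> .   bit 30 = 0  t=1,i=17
  ###.# -> #   bit 29 = 1  t=2,i=8
  ###.. -> .   bit 28 = 0  t=1,i=18
  ##.## -> #   bit 27 = 1  t=0,i=12
  ##.#. -> #   bit 26 = 1  t=0,i=18
  ##..# -> #   bit 25 = 1  t=3,i=1
  ##... -> .   bit 24 = 0  t=1,i=19
  #.### -> #   bit 23 = 1  t=1,i=11
  #.##. -> #   bit 22 = 1  t=0,i=13
  #.#.# -> .   bit 21 = 0  t=0,i=19
  #.#.. -> .   bit 20 = 0  t=0,i=1
  #..## -> #   bit 19 = 1  t=0,i=9
  #..#. -> #   bit 18 = 1  t=0,i=3
  #...# -> .   bit 17 = 0  t=3,i=12
  #.... -> #   bit 16 = 1  t=1,i=0
  .#### -> #   bit 15 = 1  t=1,i=12
  .###. -> .   bit 14 = 0  t=2,i=11
  .##.# -> #   bit 13 = 1  t=0,i=11
  .##.. -> .   bit 12 = 0  t=3,i=0
  .#.## -> #   bit 11 = 1  t=1,i=10
  .#.#. -> .   bit 10 = 0  t=0,i=0
  .#..# -> .   bit 9 = 0  t=0,i=2
  .#... -> #   bit 8 = 1  t=3,i=15
  ..### -> #   bit 7 = 1  t=3,i=3
  ..##. -> .   bit 6 = 0  t=0,i=10
  ..#.# -> #   bit 5 = 1  t=2,i=0
  ..#.. -> #   bit 4 = 1  t=0,i=4
  ...## -> #   bit 3 = 1  t=1,i=2
  ...#. -> #   bit 2 = 1  t=2,i=19
  ....# -> .   bit 1 = 0  t=1,i=1
  ..... -> .   bit 0 = 0  t=2,i=15
  bits 00101110110011011010100110111100 = 785230268

785230268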